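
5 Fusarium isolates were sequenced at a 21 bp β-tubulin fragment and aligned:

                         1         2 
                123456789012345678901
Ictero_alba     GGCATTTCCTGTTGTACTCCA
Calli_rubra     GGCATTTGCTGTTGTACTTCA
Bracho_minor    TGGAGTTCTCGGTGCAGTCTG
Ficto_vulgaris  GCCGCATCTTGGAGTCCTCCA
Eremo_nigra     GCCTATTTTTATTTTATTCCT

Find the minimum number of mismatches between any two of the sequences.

2

Pairwise Hamming distances:
  Ictero_alba vs Calli_rubra: 2
  Ictero_alba vs Bracho_minor: 10
  Ictero_alba vs Ficto_vulgaris: 8
  Ictero_alba vs Eremo_nigra: 9
  Calli_rubra vs Bracho_minor: 12
  Calli_rubra vs Ficto_vulgaris: 10
  Calli_rubra vs Eremo_nigra: 10
  Bracho_minor vs Ficto_vulgaris: 13
  Bracho_minor vs Eremo_nigra: 14
  Ficto_vulgaris vs Eremo_nigra: 11
The smallest is 2, between Ictero_alba and Calli_rubra.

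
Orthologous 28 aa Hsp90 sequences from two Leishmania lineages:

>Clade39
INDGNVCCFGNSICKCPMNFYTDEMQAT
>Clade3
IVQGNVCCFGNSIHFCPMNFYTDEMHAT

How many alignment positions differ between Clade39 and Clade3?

The sequences differ at positions 2 (N/V), 3 (D/Q), 14 (C/H), 15 (K/F), 26 (Q/H).
That gives 5 mismatches out of 28 aligned sites, so the Hamming distance is 5.

5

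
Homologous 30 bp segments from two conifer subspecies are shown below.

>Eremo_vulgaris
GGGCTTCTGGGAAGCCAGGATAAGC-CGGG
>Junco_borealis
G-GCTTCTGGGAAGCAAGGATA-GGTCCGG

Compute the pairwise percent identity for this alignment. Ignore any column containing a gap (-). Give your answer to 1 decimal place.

88.9%

Excluding the 3 gap columns leaves 27 comparable sites.
The sequences differ at positions 16 (C/A), 25 (C/G), 28 (G/C).
24 of the 27 comparable sites match, so the percent identity is 24/27 × 100 = 88.9%.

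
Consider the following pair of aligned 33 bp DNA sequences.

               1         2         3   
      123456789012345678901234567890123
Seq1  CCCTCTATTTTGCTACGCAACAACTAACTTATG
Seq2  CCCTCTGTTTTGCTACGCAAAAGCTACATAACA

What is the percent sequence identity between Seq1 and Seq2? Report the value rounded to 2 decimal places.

75.76%

The sequences differ at positions 7 (A/G), 21 (C/A), 23 (A/G), 27 (A/C), 28 (C/A), 30 (T/A), 32 (T/C), 33 (G/A).
25 of the 33 sites match, so the percent identity is 25/33 × 100 = 75.76%.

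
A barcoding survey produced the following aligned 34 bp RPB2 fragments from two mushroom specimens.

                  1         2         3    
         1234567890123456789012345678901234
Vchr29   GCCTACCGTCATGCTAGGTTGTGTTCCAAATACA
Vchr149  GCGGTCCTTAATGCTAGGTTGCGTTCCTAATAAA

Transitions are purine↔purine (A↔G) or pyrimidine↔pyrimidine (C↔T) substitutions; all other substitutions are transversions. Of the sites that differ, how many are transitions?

Differing sites — 3:C/G (Tv); 4:T/G (Tv); 5:A/T (Tv); 8:G/T (Tv); 10:C/A (Tv); 22:T/C (Ti); 28:A/T (Tv); 33:C/A (Tv).
Of the 8 differences, 1 transition and 7 transversions, so the answer is 1.

1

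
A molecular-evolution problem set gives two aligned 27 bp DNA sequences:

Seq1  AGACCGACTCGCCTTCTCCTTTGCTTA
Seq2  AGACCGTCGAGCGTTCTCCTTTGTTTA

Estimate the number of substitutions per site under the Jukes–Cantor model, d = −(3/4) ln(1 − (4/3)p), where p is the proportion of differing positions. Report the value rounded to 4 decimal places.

0.2127

Differing sites — 7:A/T; 9:T/G; 10:C/A; 13:C/G; 24:C/T.
p = 5/27 = 0.185185.
d = −0.75 · ln(1 − (4/3)·0.185185) = −0.75 · ln(0.753087) = −0.75 · (-0.283575) = 0.2127.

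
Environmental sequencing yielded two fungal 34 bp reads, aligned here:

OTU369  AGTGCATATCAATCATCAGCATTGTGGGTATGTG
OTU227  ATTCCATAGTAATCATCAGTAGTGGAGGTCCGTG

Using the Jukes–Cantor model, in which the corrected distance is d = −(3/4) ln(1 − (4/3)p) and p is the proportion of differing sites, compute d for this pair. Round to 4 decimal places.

0.3734

Differing sites — 2:G/T; 4:G/C; 9:T/G; 10:C/T; 20:C/T; 22:T/G; 25:T/G; 26:G/A; 30:A/C; 31:T/C.
p = 10/34 = 0.294118.
d = −0.75 · ln(1 − (4/3)·0.294118) = −0.75 · ln(0.607843) = −0.75 · (-0.497839) = 0.3734.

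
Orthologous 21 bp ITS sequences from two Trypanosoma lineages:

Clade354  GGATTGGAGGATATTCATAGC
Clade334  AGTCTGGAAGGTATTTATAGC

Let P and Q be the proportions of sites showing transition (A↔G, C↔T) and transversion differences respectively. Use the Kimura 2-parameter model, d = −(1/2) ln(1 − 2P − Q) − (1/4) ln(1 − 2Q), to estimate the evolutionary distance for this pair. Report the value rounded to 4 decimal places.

Mismatches occur at site 1 (G→A, transition), site 3 (A→T, transversion), site 4 (T→C, transition), site 9 (G→A, transition), site 11 (A→G, transition), site 16 (C→T, transition).
Of the 6 differences, 5 transitions and 1 transversion over 21 sites: P = 5/21 = 0.238095, Q = 1/21 = 0.047619.
d = −0.5·ln(0.476191) − 0.25·ln(0.904762) = −0.5·(-0.741936) − 0.25·(-0.100083) = 0.3960.

0.3960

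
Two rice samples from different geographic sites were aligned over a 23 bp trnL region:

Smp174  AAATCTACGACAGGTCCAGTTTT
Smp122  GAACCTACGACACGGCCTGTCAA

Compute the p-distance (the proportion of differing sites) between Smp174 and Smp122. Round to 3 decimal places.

Mismatches occur at site 1 (A/G), site 4 (T/C), site 13 (G/C), site 15 (T/G), site 18 (A/T), site 21 (T/C), site 22 (T/A), site 23 (T/A).
There are 8 differences over 23 sites, so p = 8/23 = 0.348.

0.348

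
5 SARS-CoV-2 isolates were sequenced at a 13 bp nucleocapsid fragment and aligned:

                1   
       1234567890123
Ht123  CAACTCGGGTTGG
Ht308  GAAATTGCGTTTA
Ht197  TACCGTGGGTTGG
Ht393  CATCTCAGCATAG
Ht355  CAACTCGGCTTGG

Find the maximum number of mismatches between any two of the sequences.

Pairwise Hamming distances:
  Ht123 vs Ht308: 6
  Ht123 vs Ht197: 4
  Ht123 vs Ht393: 5
  Ht123 vs Ht355: 1
  Ht308 vs Ht197: 7
  Ht308 vs Ht393: 10
  Ht308 vs Ht355: 7
  Ht197 vs Ht393: 8
  Ht197 vs Ht355: 5
  Ht393 vs Ht355: 4
The largest is 10, between Ht308 and Ht393.

10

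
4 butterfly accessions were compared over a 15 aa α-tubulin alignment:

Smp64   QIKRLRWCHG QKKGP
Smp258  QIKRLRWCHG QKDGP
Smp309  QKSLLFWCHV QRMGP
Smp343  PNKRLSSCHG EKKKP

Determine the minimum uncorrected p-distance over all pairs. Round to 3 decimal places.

Pairwise Hamming distances:
  Smp64 vs Smp258: 1
  Smp64 vs Smp309: 7
  Smp64 vs Smp343: 6
  Smp258 vs Smp309: 7
  Smp258 vs Smp343: 7
  Smp309 vs Smp343: 11
The smallest is 1 mismatch, between Smp64 and Smp258; p = 1/15 = 0.067.

0.067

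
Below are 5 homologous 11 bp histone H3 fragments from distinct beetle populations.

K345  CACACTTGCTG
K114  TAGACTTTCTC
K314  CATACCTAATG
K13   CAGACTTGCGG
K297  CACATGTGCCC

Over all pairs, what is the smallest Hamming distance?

Pairwise Hamming distances:
  K345 vs K114: 4
  K345 vs K314: 4
  K345 vs K13: 2
  K345 vs K297: 4
  K114 vs K314: 6
  K114 vs K13: 4
  K114 vs K297: 6
  K314 vs K13: 5
  K314 vs K297: 7
  K13 vs K297: 5
The smallest is 2, between K345 and K13.

2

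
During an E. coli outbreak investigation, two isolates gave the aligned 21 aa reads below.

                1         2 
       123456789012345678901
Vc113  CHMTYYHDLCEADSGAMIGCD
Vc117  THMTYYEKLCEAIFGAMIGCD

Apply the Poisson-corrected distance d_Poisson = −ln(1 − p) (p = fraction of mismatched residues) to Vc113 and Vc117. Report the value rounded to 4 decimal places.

Differing sites — 1:C/T; 7:H/E; 8:D/K; 13:D/I; 14:S/F.
p = 5/21 = 0.238095.
d = −ln(1 − 0.238095) = −ln(0.761905) = 0.2719.

0.2719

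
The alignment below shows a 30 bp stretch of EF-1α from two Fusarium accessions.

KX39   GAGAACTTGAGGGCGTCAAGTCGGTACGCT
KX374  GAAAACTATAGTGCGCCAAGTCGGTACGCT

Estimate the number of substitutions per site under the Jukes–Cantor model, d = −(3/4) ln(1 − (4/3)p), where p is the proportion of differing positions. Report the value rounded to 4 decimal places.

0.1885

Differing sites — 3:G/A; 8:T/A; 9:G/T; 12:G/T; 16:T/C.
p = 5/30 = 0.166667.
d = −0.75 · ln(1 − (4/3)·0.166667) = −0.75 · ln(0.777777) = −0.75 · (-0.251315) = 0.1885.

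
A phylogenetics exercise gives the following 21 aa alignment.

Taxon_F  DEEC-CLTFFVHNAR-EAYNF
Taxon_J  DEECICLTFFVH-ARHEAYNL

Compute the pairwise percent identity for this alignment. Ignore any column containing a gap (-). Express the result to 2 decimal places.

94.44%

Excluding the 3 gap columns leaves 18 comparable sites.
The sequences differ at position 21 (F/L).
17 of the 18 comparable sites match, so the percent identity is 17/18 × 100 = 94.44%.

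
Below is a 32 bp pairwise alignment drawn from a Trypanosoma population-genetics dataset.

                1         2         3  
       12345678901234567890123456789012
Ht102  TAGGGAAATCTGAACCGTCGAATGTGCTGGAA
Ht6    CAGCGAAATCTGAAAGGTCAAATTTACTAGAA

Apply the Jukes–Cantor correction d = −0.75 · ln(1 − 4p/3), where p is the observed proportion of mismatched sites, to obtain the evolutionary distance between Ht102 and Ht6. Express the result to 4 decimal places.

0.3041

Differing sites — 1:T/C; 4:G/C; 15:C/A; 16:C/G; 20:G/A; 24:G/T; 26:G/A; 29:G/A.
p = 8/32 = 0.250000.
d = −0.75 · ln(1 − (4/3)·0.250000) = −0.75 · ln(0.666667) = −0.75 · (-0.405465) = 0.3041.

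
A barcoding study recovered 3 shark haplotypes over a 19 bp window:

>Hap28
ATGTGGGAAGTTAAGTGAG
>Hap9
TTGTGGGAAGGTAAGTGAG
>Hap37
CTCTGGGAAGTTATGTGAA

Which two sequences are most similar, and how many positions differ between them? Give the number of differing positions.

Pairwise Hamming distances:
  Hap28 vs Hap9: 2
  Hap28 vs Hap37: 4
  Hap9 vs Hap37: 5
The smallest is 2, between Hap28 and Hap9.

2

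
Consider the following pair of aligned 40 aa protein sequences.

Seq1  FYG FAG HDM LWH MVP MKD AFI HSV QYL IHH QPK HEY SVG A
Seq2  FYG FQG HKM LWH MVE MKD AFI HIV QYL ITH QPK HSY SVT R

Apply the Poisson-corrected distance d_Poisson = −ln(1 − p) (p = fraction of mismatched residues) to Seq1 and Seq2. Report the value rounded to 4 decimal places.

Mismatches occur at site 5 (A/Q), site 8 (D/K), site 15 (P/E), site 23 (S/I), site 29 (H/T), site 35 (E/S), site 39 (G/T), site 40 (A/R).
p = 8/40 = 0.200000.
d = −ln(1 − 0.200000) = −ln(0.800000) = 0.2231.

0.2231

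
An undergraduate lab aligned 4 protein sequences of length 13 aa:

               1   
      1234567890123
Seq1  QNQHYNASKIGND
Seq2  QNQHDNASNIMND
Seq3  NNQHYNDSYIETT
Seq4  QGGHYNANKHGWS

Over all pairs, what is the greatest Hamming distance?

Pairwise Hamming distances:
  Seq1 vs Seq2: 3
  Seq1 vs Seq3: 6
  Seq1 vs Seq4: 6
  Seq2 vs Seq3: 7
  Seq2 vs Seq4: 9
  Seq3 vs Seq4: 10
The largest is 10, between Seq3 and Seq4.

10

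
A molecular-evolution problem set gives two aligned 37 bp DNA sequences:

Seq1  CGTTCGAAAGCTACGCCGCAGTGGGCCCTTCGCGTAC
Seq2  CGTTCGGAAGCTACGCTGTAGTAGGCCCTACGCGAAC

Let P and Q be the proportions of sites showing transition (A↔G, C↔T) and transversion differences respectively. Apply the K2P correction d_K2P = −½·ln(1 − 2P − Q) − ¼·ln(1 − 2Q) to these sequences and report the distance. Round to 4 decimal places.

Mismatches occur at site 7 (A↔G, transition), site 17 (C↔T, transition), site 19 (C↔T, transition), site 23 (G↔A, transition), site 30 (T↔A, transversion), site 35 (T↔A, transversion).
Of the 6 differences, 4 transitions and 2 transversions over 37 sites: P = 4/37 = 0.108108, Q = 2/37 = 0.054054.
d = −0.5·ln(0.729730) − 0.25·ln(0.891892) = −0.5·(-0.315081) − 0.25·(-0.114410) = 0.1861.

0.1861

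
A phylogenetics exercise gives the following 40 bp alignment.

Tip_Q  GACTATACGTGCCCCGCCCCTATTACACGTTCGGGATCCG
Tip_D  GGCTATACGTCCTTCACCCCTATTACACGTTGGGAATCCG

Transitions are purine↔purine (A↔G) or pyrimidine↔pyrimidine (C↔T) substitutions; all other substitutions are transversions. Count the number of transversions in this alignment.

2

Differing sites — 2:A/G (Ti); 11:G/C (Tv); 13:C/T (Ti); 14:C/T (Ti); 16:G/A (Ti); 32:C/G (Tv); 35:G/A (Ti).
Of the 7 differences, 5 transitions and 2 transversions, so the answer is 2.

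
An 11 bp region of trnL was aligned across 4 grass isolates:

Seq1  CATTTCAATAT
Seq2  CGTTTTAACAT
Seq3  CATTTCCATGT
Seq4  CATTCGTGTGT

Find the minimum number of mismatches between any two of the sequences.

Pairwise Hamming distances:
  Seq1 vs Seq2: 3
  Seq1 vs Seq3: 2
  Seq1 vs Seq4: 5
  Seq2 vs Seq3: 5
  Seq2 vs Seq4: 7
  Seq3 vs Seq4: 4
The smallest is 2, between Seq1 and Seq3.

2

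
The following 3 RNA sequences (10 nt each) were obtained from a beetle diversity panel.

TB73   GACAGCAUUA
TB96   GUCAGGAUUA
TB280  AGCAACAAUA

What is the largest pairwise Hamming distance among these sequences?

Pairwise Hamming distances:
  TB73 vs TB96: 2
  TB73 vs TB280: 4
  TB96 vs TB280: 5
The largest is 5, between TB96 and TB280.

5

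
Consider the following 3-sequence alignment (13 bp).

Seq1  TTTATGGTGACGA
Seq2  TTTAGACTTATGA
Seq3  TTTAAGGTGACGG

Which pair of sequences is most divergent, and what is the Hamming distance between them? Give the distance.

6

Pairwise Hamming distances:
  Seq1 vs Seq2: 5
  Seq1 vs Seq3: 2
  Seq2 vs Seq3: 6
The largest is 6, between Seq2 and Seq3.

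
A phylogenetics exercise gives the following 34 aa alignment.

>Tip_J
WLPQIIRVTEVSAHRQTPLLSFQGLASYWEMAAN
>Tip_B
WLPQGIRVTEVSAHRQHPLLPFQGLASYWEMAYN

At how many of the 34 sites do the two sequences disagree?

4

Differing sites — 5:I/G; 17:T/H; 21:S/P; 33:A/Y.
That gives 4 mismatches out of 34 aligned sites, so the Hamming distance is 4.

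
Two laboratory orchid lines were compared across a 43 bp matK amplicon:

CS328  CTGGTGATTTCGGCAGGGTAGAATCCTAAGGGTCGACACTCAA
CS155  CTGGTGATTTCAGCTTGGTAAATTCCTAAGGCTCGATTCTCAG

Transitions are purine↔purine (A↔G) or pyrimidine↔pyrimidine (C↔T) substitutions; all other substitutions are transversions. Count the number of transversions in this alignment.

5

The sequences differ at positions 12 (G/A, transition), 15 (A/T, transversion), 16 (G/T, transversion), 21 (G/A, transition), 23 (A/T, transversion), 32 (G/C, transversion), 37 (C/T, transition), 38 (A/T, transversion), 43 (A/G, transition).
Of the 9 differences, 4 transitions and 5 transversions, so the answer is 5.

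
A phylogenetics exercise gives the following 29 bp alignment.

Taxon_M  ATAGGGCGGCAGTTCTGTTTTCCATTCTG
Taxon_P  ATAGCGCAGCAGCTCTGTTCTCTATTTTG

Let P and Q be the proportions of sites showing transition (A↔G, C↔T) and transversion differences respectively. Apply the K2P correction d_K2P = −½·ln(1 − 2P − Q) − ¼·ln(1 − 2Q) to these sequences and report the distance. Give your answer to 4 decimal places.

The sequences differ at positions 5 (G/C, transversion), 8 (G/A, transition), 13 (T/C, transition), 20 (T/C, transition), 23 (C/T, transition), 27 (C/T, transition).
Of the 6 differences, 5 transitions and 1 transversion over 29 sites: P = 5/29 = 0.172414, Q = 1/29 = 0.034483.
d = −0.5·ln(0.620689) − 0.25·ln(0.931034) = −0.5·(-0.476925) − 0.25·(-0.071459) = 0.2563.

0.2563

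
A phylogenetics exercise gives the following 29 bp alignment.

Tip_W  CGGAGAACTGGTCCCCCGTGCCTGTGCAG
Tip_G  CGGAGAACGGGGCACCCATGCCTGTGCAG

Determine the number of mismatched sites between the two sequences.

4

The sequences differ at positions 9 (T/G), 12 (T/G), 14 (C/A), 18 (G/A).
That gives 4 mismatches out of 29 aligned sites, so the Hamming distance is 4.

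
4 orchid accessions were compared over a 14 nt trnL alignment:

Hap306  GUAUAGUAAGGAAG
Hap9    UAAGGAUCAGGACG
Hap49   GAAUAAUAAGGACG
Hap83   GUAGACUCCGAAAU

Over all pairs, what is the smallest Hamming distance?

Pairwise Hamming distances:
  Hap306 vs Hap9: 7
  Hap306 vs Hap49: 3
  Hap306 vs Hap83: 6
  Hap9 vs Hap49: 4
  Hap9 vs Hap83: 8
  Hap49 vs Hap83: 8
The smallest is 3, between Hap306 and Hap49.

3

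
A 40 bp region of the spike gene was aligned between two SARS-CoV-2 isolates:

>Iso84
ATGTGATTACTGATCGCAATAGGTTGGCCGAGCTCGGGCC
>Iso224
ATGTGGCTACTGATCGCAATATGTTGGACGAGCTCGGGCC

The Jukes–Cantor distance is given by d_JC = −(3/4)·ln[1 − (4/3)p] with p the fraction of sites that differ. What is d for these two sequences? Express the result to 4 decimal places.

0.1073

Mismatches occur at site 6 (A→G), site 7 (T→C), site 22 (G→T), site 28 (C→A).
p = 4/40 = 0.100000.
d = −0.75 · ln(1 − (4/3)·0.100000) = −0.75 · ln(0.866667) = −0.75 · (-0.143100) = 0.1073.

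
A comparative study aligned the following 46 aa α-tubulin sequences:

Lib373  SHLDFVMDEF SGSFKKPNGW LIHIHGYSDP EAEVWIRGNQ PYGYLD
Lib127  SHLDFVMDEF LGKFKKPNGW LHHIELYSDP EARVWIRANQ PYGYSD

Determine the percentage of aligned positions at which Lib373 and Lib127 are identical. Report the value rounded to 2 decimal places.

82.61%

Mismatches occur at site 11 (S↔L), site 13 (S↔K), site 22 (I↔H), site 25 (H↔E), site 26 (G↔L), site 33 (E↔R), site 38 (G↔A), site 45 (L↔S).
38 of the 46 sites match, so the percent identity is 38/46 × 100 = 82.61%.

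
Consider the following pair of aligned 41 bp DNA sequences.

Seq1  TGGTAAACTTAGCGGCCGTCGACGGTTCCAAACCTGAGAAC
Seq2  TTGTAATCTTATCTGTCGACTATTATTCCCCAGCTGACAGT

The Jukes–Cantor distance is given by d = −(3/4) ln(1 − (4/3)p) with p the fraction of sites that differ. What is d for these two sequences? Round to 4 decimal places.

0.5510

The sequences differ at positions 2 (G/T), 7 (A/T), 12 (G/T), 14 (G/T), 16 (C/T), 19 (T/A), 21 (G/T), 23 (C/T), 24 (G/T), 25 (G/A), 30 (A/C), 31 (A/C), 33 (C/G), 38 (G/C), 40 (A/G), 41 (C/T).
p = 16/41 = 0.390244.
d = −0.75 · ln(1 − (4/3)·0.390244) = −0.75 · ln(0.479675) = −0.75 · (-0.734646) = 0.5510.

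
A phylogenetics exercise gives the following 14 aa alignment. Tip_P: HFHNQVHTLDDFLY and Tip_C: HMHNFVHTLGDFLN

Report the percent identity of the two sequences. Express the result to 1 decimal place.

The sequences differ at positions 2 (F/M), 5 (Q/F), 10 (D/G), 14 (Y/N).
10 of the 14 sites match, so the percent identity is 10/14 × 100 = 71.4%.

71.4%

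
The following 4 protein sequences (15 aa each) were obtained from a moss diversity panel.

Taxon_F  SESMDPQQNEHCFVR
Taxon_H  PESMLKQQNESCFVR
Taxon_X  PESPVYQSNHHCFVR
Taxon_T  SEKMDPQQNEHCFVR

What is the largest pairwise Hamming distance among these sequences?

7

Pairwise Hamming distances:
  Taxon_F vs Taxon_H: 4
  Taxon_F vs Taxon_X: 6
  Taxon_F vs Taxon_T: 1
  Taxon_H vs Taxon_X: 6
  Taxon_H vs Taxon_T: 5
  Taxon_X vs Taxon_T: 7
The largest is 7, between Taxon_X and Taxon_T.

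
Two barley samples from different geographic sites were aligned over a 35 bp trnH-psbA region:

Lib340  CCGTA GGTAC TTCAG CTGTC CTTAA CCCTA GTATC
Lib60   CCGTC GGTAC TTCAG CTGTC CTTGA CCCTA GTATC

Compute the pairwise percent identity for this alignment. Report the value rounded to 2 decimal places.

The sequences differ at positions 5 (A/C), 24 (A/G).
33 of the 35 sites match, so the percent identity is 33/35 × 100 = 94.29%.

94.29%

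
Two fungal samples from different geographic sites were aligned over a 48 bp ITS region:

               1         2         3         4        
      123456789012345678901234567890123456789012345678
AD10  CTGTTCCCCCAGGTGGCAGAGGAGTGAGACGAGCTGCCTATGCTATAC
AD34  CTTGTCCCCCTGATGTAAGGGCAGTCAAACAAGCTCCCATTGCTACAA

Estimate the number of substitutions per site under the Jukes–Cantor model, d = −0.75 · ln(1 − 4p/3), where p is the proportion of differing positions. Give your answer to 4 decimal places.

0.4408

Mismatches occur at site 3 (G↔T), site 4 (T↔G), site 11 (A↔T), site 13 (G↔A), site 16 (G↔T), site 17 (C↔A), site 20 (A↔G), site 22 (G↔C), site 26 (G↔C), site 28 (G↔A), site 31 (G↔A), site 36 (G↔C), site 39 (T↔A), site 40 (A↔T), site 46 (T↔C), site 48 (C↔A).
p = 16/48 = 0.333333.
d = −0.75 · ln(1 − (4/3)·0.333333) = −0.75 · ln(0.555556) = −0.75 · (-0.587786) = 0.4408.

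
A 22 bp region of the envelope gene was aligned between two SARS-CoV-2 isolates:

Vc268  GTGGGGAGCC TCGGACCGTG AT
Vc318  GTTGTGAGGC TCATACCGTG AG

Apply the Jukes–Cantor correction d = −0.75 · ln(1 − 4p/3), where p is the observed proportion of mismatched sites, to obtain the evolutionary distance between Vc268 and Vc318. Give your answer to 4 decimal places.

The sequences differ at positions 3 (G/T), 5 (G/T), 9 (C/G), 13 (G/A), 14 (G/T), 22 (T/G).
p = 6/22 = 0.272727.
d = −0.75 · ln(1 − (4/3)·0.272727) = −0.75 · ln(0.636364) = −0.75 · (-0.451985) = 0.3390.

0.3390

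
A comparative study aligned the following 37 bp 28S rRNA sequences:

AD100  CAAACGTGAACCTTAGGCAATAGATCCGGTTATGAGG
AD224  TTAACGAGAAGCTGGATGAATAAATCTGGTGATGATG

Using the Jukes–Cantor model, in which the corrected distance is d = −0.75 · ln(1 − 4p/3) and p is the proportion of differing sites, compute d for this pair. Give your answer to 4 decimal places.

The sequences differ at positions 1 (C/T), 2 (A/T), 7 (T/A), 11 (C/G), 14 (T/G), 15 (A/G), 16 (G/A), 17 (G/T), 18 (C/G), 23 (G/A), 27 (C/T), 31 (T/G), 36 (G/T).
p = 13/37 = 0.351351.
d = −0.75 · ln(1 − (4/3)·0.351351) = −0.75 · ln(0.531532) = −0.75 · (-0.631992) = 0.4740.

0.4740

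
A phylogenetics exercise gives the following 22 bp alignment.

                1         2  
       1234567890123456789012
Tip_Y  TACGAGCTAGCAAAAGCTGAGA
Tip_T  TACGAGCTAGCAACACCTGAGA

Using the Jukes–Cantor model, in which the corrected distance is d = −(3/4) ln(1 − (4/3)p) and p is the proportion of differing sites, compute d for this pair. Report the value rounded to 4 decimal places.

Mismatches occur at site 14 (A↔C), site 16 (G↔C).
p = 2/22 = 0.090909.
d = −0.75 · ln(1 − (4/3)·0.090909) = −0.75 · ln(0.878788) = −0.75 · (-0.129212) = 0.0969.

0.0969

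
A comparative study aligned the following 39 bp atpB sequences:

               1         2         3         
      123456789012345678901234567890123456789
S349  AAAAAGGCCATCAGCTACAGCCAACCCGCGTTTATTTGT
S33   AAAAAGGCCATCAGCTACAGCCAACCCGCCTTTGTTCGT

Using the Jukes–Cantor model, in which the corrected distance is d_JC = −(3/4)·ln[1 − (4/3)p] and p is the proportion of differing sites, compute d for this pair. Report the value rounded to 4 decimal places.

Mismatches occur at site 30 (G↔C), site 34 (A↔G), site 37 (T↔C).
p = 3/39 = 0.076923.
d = −0.75 · ln(1 − (4/3)·0.076923) = −0.75 · ln(0.897436) = −0.75 · (-0.108213) = 0.0812.

0.0812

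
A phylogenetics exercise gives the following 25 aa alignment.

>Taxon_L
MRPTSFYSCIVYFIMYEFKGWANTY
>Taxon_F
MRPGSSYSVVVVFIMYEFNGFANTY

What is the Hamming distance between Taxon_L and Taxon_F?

7

Differing sites — 4:T/G; 6:F/S; 9:C/V; 10:I/V; 12:Y/V; 19:K/N; 21:W/F.
That gives 7 mismatches out of 25 aligned sites, so the Hamming distance is 7.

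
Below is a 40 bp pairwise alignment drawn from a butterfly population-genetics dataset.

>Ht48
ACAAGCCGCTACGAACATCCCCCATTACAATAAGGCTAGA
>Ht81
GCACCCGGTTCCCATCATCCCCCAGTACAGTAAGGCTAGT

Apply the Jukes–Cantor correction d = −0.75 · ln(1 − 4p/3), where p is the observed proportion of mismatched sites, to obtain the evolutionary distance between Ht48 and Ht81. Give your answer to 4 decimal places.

The sequences differ at positions 1 (A/G), 4 (A/C), 5 (G/C), 7 (C/G), 9 (C/T), 11 (A/C), 13 (G/C), 15 (A/T), 25 (T/G), 30 (A/G), 40 (A/T).
p = 11/40 = 0.275000.
d = −0.75 · ln(1 − (4/3)·0.275000) = −0.75 · ln(0.633333) = −0.75 · (-0.456759) = 0.3426.

0.3426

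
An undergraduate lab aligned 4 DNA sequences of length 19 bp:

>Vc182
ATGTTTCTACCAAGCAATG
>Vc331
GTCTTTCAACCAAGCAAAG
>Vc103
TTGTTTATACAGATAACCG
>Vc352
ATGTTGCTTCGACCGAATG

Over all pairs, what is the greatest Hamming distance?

11

Pairwise Hamming distances:
  Vc182 vs Vc331: 4
  Vc182 vs Vc103: 8
  Vc182 vs Vc352: 6
  Vc331 vs Vc103: 10
  Vc331 vs Vc352: 10
  Vc103 vs Vc352: 11
The largest is 11, between Vc103 and Vc352.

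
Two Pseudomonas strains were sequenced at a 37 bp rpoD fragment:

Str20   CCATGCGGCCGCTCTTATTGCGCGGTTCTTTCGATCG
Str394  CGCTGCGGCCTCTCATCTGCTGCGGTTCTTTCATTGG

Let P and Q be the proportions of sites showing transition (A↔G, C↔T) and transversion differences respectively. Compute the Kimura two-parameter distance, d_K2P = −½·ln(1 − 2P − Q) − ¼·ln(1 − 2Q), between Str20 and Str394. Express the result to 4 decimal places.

Mismatches occur at site 2 (C↔G, transversion), site 3 (A↔C, transversion), site 11 (G↔T, transversion), site 15 (T↔A, transversion), site 17 (A↔C, transversion), site 19 (T↔G, transversion), site 20 (G↔C, transversion), site 21 (C↔T, transition), site 33 (G↔A, transition), site 34 (A↔T, transversion), site 36 (C↔G, transversion).
Of the 11 differences, 2 transitions and 9 transversions over 37 sites: P = 2/37 = 0.054054, Q = 9/37 = 0.243243.
d = −0.5·ln(0.648649) − 0.25·ln(0.513514) = −0.5·(-0.432864) − 0.25·(-0.666478) = 0.3831.

0.3831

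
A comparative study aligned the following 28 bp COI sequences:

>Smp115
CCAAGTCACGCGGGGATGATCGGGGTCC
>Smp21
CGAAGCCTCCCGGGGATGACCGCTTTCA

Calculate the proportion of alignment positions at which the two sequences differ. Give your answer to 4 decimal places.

0.3214

The sequences differ at positions 2 (C/G), 6 (T/C), 8 (A/T), 10 (G/C), 20 (T/C), 23 (G/C), 24 (G/T), 25 (G/T), 28 (C/A).
There are 9 differences over 28 sites, so p = 9/28 = 0.3214.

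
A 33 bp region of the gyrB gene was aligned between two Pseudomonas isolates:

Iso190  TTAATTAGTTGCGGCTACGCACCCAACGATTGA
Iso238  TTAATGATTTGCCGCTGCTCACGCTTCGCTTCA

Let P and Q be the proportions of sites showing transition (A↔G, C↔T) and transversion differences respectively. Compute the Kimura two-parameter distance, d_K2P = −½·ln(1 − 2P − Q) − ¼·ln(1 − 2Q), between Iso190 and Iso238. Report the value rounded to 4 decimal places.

The sequences differ at positions 6 (T/G, transversion), 8 (G/T, transversion), 13 (G/C, transversion), 17 (A/G, transition), 19 (G/T, transversion), 23 (C/G, transversion), 25 (A/T, transversion), 26 (A/T, transversion), 29 (A/C, transversion), 32 (G/C, transversion).
Of the 10 differences, 1 transition and 9 transversions over 33 sites: P = 1/33 = 0.030303, Q = 9/33 = 0.272727.
d = −0.5·ln(0.666667) − 0.25·ln(0.454546) = −0.5·(-0.405465) − 0.25·(-0.788456) = 0.3998.

0.3998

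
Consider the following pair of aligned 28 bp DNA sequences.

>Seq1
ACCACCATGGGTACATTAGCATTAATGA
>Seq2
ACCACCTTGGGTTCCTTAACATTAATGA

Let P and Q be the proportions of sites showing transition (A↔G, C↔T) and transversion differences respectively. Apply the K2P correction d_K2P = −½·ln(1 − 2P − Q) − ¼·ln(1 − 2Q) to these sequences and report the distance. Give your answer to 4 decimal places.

Mismatches occur at site 7 (A→T, transversion), site 13 (A→T, transversion), site 15 (A→C, transversion), site 19 (G→A, transition).
Of the 4 differences, 1 transition and 3 transversions over 28 sites: P = 1/28 = 0.035714, Q = 3/28 = 0.107143.
d = −0.5·ln(0.821429) − 0.25·ln(0.785714) = −0.5·(-0.196710) − 0.25·(-0.241162) = 0.1586.

0.1586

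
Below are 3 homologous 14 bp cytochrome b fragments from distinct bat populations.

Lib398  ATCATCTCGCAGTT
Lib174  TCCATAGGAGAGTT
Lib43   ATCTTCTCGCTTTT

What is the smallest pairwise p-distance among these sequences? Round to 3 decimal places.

Pairwise Hamming distances:
  Lib398 vs Lib174: 7
  Lib398 vs Lib43: 3
  Lib174 vs Lib43: 10
The smallest is 3 mismatches, between Lib398 and Lib43; p = 3/14 = 0.214.

0.214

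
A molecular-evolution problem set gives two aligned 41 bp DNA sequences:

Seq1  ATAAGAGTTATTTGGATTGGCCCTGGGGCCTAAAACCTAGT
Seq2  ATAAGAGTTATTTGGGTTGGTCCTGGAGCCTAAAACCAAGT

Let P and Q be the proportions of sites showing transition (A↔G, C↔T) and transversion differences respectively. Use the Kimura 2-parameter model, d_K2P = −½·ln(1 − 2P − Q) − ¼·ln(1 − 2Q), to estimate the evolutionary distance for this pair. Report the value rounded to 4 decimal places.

0.1061

Differing sites — 16:A/G (Ti); 21:C/T (Ti); 27:G/A (Ti); 38:T/A (Tv).
Of the 4 differences, 3 transitions and 1 transversion over 41 sites: P = 3/41 = 0.073171, Q = 1/41 = 0.024390.
d = −0.5·ln(0.829268) − 0.25·ln(0.951220) = −0.5·(-0.187212) − 0.25·(-0.050010) = 0.1061.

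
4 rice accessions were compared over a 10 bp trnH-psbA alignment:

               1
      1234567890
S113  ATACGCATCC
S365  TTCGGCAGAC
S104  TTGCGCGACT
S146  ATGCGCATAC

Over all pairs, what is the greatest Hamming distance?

Pairwise Hamming distances:
  S113 vs S365: 5
  S113 vs S104: 5
  S113 vs S146: 2
  S365 vs S104: 6
  S365 vs S146: 4
  S104 vs S146: 5
The largest is 6, between S365 and S104.

6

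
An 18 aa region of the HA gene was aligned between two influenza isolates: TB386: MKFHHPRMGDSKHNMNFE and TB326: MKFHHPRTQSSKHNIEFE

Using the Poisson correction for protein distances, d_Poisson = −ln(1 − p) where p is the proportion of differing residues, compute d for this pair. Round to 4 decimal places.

Differing sites — 8:M/T; 9:G/Q; 10:D/S; 15:M/I; 16:N/E.
p = 5/18 = 0.277778.
d = −ln(1 − 0.277778) = −ln(0.722222) = 0.3254.

0.3254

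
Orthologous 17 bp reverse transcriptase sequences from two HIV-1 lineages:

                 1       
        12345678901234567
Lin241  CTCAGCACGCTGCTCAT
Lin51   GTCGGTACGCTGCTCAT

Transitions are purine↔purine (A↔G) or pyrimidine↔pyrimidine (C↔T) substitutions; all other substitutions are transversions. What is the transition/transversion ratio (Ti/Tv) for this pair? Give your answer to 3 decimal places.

Differing sites — 1:C/G (Tv); 4:A/G (Ti); 6:C/T (Ti).
Of the 3 differences, 2 transitions and 1 transversion, so Ti/Tv = 2/1 = 2.000.

2.000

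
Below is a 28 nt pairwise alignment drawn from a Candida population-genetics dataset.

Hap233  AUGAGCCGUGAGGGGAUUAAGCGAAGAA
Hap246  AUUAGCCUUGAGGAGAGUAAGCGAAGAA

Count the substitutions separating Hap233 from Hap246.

Mismatches occur at site 3 (G↔U), site 8 (G↔U), site 14 (G↔A), site 17 (U↔G).
That gives 4 mismatches out of 28 aligned sites, so the Hamming distance is 4.

4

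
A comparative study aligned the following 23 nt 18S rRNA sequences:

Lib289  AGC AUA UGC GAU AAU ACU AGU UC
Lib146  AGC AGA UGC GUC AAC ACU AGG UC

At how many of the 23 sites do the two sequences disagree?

The sequences differ at positions 5 (U/G), 11 (A/U), 12 (U/C), 15 (U/C), 21 (U/G).
That gives 5 mismatches out of 23 aligned sites, so the Hamming distance is 5.

5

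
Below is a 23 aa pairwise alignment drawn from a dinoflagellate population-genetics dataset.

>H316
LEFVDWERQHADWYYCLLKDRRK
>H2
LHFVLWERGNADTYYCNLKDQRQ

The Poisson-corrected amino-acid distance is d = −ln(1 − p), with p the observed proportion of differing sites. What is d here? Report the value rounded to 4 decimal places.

Mismatches occur at site 2 (E/H), site 5 (D/L), site 9 (Q/G), site 10 (H/N), site 13 (W/T), site 17 (L/N), site 21 (R/Q), site 23 (K/Q).
p = 8/23 = 0.347826.
d = −ln(1 − 0.347826) = −ln(0.652174) = 0.4274.

0.4274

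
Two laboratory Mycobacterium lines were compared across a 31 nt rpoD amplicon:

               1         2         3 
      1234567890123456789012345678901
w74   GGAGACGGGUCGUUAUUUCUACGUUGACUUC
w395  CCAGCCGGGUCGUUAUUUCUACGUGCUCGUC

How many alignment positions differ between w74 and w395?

7

The sequences differ at positions 1 (G/C), 2 (G/C), 5 (A/C), 25 (U/G), 26 (G/C), 27 (A/U), 29 (U/G).
That gives 7 mismatches out of 31 aligned sites, so the Hamming distance is 7.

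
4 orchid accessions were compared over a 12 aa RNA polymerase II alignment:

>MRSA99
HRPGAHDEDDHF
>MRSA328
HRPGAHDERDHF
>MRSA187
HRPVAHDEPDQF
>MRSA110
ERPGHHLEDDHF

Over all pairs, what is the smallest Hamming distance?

Pairwise Hamming distances:
  MRSA99 vs MRSA328: 1
  MRSA99 vs MRSA187: 3
  MRSA99 vs MRSA110: 3
  MRSA328 vs MRSA187: 3
  MRSA328 vs MRSA110: 4
  MRSA187 vs MRSA110: 6
The smallest is 1, between MRSA99 and MRSA328.

1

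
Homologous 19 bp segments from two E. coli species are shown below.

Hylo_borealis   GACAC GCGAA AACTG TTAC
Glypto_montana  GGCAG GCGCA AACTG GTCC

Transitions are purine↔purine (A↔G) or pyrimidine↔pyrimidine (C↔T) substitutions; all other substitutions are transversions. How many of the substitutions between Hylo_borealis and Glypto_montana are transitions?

Mismatches occur at site 2 (A↔G, transition), site 5 (C↔G, transversion), site 9 (A↔C, transversion), site 16 (T↔G, transversion), site 18 (A↔C, transversion).
Of the 5 differences, 1 transition and 4 transversions, so the answer is 1.

1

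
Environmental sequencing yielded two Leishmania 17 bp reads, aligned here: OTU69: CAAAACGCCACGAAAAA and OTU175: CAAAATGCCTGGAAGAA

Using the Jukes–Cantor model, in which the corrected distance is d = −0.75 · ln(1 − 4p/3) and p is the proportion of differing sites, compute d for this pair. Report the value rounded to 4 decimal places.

0.2824

Mismatches occur at site 6 (C→T), site 10 (A→T), site 11 (C→G), site 15 (A→G).
p = 4/17 = 0.235294.
d = −0.75 · ln(1 − (4/3)·0.235294) = −0.75 · ln(0.686275) = −0.75 · (-0.376477) = 0.2824.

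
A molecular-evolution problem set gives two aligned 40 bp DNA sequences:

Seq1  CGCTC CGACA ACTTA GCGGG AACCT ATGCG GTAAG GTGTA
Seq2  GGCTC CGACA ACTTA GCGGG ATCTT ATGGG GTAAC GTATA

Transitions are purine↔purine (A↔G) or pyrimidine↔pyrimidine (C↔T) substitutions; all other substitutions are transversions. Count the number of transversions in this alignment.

4

Mismatches occur at site 1 (C/G, transversion), site 22 (A/T, transversion), site 24 (C/T, transition), site 29 (C/G, transversion), site 35 (G/C, transversion), site 38 (G/A, transition).
Of the 6 differences, 2 transitions and 4 transversions, so the answer is 4.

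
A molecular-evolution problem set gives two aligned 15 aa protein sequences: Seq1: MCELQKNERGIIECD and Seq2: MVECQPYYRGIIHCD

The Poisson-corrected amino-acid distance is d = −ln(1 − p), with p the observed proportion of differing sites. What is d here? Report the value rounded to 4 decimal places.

0.5108

The sequences differ at positions 2 (C/V), 4 (L/C), 6 (K/P), 7 (N/Y), 8 (E/Y), 13 (E/H).
p = 6/15 = 0.400000.
d = −ln(1 − 0.400000) = −ln(0.600000) = 0.5108.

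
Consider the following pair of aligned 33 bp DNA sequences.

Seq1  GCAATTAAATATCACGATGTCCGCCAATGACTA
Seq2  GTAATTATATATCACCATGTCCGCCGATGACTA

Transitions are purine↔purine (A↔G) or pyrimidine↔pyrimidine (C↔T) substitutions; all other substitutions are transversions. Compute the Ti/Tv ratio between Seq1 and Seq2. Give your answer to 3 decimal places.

1.000

The sequences differ at positions 2 (C/T, transition), 8 (A/T, transversion), 16 (G/C, transversion), 26 (A/G, transition).
Of the 4 differences, 2 transitions and 2 transversions, so Ti/Tv = 2/2 = 1.000.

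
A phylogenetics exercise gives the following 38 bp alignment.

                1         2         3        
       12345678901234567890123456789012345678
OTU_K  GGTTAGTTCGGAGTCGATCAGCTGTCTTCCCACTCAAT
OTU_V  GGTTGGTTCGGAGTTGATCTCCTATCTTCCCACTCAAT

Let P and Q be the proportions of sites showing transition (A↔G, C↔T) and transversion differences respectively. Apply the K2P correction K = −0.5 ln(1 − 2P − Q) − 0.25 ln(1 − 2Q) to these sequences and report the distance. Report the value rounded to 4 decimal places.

0.1460

Mismatches occur at site 5 (A/G, transition), site 15 (C/T, transition), site 20 (A/T, transversion), site 21 (G/C, transversion), site 24 (G/A, transition).
Of the 5 differences, 3 transitions and 2 transversions over 38 sites: P = 3/38 = 0.078947, Q = 2/38 = 0.052632.
d = −0.5·ln(0.789474) − 0.25·ln(0.894736) = −0.5·(-0.236388) − 0.25·(-0.111227) = 0.1460.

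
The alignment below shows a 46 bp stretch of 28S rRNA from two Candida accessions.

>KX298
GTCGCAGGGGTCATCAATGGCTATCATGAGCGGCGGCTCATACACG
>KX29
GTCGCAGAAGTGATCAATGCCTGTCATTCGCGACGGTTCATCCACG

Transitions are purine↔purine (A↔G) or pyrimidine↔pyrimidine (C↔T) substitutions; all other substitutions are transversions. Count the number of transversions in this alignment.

The sequences differ at positions 8 (G/A, transition), 9 (G/A, transition), 12 (C/G, transversion), 20 (G/C, transversion), 23 (A/G, transition), 28 (G/T, transversion), 29 (A/C, transversion), 33 (G/A, transition), 37 (C/T, transition), 42 (A/C, transversion).
Of the 10 differences, 5 transitions and 5 transversions, so the answer is 5.

5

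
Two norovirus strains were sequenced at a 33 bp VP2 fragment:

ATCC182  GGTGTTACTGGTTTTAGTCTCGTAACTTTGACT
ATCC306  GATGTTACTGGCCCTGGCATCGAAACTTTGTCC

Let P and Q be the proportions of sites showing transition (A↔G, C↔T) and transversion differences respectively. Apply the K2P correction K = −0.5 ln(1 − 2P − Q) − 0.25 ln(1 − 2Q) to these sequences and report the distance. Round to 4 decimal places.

0.4121

The sequences differ at positions 2 (G/A, transition), 12 (T/C, transition), 13 (T/C, transition), 14 (T/C, transition), 16 (A/G, transition), 18 (T/C, transition), 19 (C/A, transversion), 23 (T/A, transversion), 31 (A/T, transversion), 33 (T/C, transition).
Of the 10 differences, 7 transitions and 3 transversions over 33 sites: P = 7/33 = 0.212121, Q = 3/33 = 0.090909.
d = −0.5·ln(0.484849) − 0.25·ln(0.818182) = −0.5·(-0.723918) − 0.25·(-0.200670) = 0.4121.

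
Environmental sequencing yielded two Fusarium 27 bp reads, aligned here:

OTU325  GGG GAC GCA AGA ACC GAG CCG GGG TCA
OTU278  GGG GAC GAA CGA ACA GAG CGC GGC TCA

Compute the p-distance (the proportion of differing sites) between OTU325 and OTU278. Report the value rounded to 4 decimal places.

0.2222

The sequences differ at positions 8 (C/A), 10 (A/C), 15 (C/A), 20 (C/G), 21 (G/C), 24 (G/C).
There are 6 differences over 27 sites, so p = 6/27 = 0.2222.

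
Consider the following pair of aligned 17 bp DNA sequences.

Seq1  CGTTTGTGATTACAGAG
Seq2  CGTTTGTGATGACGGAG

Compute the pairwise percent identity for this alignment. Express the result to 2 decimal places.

88.24%

Differing sites — 11:T/G; 14:A/G.
15 of the 17 sites match, so the percent identity is 15/17 × 100 = 88.24%.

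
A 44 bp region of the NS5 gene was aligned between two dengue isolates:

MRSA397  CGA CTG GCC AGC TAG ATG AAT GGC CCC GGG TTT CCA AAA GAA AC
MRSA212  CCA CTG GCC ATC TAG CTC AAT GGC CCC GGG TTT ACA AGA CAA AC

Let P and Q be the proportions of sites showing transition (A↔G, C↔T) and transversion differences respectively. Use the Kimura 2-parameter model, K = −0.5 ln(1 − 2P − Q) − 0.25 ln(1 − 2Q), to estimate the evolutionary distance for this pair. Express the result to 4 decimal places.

Differing sites — 2:G/C (Tv); 11:G/T (Tv); 16:A/C (Tv); 18:G/C (Tv); 34:C/A (Tv); 38:A/G (Ti); 40:G/C (Tv).
Of the 7 differences, 1 transition and 6 transversions over 44 sites: P = 1/44 = 0.022727, Q = 6/44 = 0.136364.
d = −0.5·ln(0.818182) − 0.25·ln(0.727272) = −0.5·(-0.200670) − 0.25·(-0.318455) = 0.1799.

0.1799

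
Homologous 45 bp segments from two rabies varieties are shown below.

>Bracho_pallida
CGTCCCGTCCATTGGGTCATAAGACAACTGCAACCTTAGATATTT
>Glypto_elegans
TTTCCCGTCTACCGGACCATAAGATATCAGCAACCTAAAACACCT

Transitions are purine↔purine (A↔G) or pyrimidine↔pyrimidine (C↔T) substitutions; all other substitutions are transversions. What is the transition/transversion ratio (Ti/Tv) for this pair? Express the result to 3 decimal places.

2.750

Differing sites — 1:C/T (Ti); 2:G/T (Tv); 10:C/T (Ti); 12:T/C (Ti); 13:T/C (Ti); 16:G/A (Ti); 17:T/C (Ti); 25:C/T (Ti); 27:A/T (Tv); 29:T/A (Tv); 37:T/A (Tv); 39:G/A (Ti); 41:T/C (Ti); 43:T/C (Ti); 44:T/C (Ti).
Of the 15 differences, 11 transitions and 4 transversions, so Ti/Tv = 11/4 = 2.750.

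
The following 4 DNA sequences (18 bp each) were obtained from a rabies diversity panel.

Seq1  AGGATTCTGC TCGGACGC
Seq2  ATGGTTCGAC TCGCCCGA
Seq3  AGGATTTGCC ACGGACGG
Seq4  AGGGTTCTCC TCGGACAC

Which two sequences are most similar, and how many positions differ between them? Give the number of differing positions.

Pairwise Hamming distances:
  Seq1 vs Seq2: 7
  Seq1 vs Seq3: 5
  Seq1 vs Seq4: 3
  Seq2 vs Seq3: 8
  Seq2 vs Seq4: 7
  Seq3 vs Seq4: 6
The smallest is 3, between Seq1 and Seq4.

3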